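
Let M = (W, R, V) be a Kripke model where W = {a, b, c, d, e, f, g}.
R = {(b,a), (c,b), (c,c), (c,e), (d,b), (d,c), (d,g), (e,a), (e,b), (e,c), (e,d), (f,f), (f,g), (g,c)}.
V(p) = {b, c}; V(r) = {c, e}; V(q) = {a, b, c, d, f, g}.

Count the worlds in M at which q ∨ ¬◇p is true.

Let φ = q ∨ ¬◇p. Evaluate φ at each world:
  a (successors ∅): φ is true.
  b (successors {a}): φ is true.
  c (successors {b, c, e}): φ is true.
  d (successors {b, c, g}): φ is true.
  e (successors {a, b, c, d}): φ is false.
  f (successors {f, g}): φ is true.
  g (successors {c}): φ is true.
For instance, at e:
  At e: q is false, ¬◇p is false, so q ∨ ¬◇p is false.
    At e: ◇p is true, so ¬◇p is false.
      At e: ◇p requires p at some successor in {a, b, c, d}.
        p holds at b, so ◇p is true at e.
Satisfying worlds: {a, b, c, d, f, g}

6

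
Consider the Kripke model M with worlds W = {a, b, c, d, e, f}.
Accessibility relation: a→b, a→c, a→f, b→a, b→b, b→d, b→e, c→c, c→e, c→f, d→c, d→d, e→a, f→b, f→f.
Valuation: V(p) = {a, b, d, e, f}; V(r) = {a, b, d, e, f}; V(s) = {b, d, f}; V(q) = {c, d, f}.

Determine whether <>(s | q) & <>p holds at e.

At e: <>(s | q) is false, <>p is true, so <>(s | q) & <>p is false.
  At e: <>(s | q) requires s | q at some successor in {a}.
    At a: s | q is false.
  So <>(s | q) is false at e.
  At e: <>p requires p at some successor in {a}.
    p holds at a, so <>p is true at e.

No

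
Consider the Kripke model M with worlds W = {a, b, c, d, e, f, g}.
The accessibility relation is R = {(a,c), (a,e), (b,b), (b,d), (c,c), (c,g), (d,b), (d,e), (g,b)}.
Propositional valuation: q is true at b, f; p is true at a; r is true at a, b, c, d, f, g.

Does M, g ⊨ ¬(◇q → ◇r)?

No

At g: ◇q → ◇r is true, so ¬(◇q → ◇r) is false.
  At g: ◇q is true, ◇r is true, so ◇q → ◇r is true.
    At g: ◇q requires q at some successor in {b}.
      q holds at b, so ◇q is true at g.
    At g: ◇r requires r at some successor in {b}.
      r holds at b, so ◇r is true at g.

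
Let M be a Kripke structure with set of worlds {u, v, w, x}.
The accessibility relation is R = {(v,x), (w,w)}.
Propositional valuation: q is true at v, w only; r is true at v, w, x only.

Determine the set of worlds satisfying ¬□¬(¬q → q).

w

Recall that □ψ holds at a world iff ψ holds at every accessible world, and ◇ψ holds iff ψ holds at some accessible world.
Let φ = ¬□¬(¬q → q). Evaluate φ at each world:
  u (successors ∅): φ is false.
  v (successors {x}): φ is false.
  w (successors {w}): φ is true.
  x (successors ∅): φ is false.
For instance, at v:
  At v: □¬(¬q → q) is true, so ¬□¬(¬q → q) is false.
    At v: □¬(¬q → q) requires ¬(¬q → q) at every successor {x}.
      At x: ¬(¬q → q) is true.
    So □¬(¬q → q) is true at v.
Satisfying worlds: {w}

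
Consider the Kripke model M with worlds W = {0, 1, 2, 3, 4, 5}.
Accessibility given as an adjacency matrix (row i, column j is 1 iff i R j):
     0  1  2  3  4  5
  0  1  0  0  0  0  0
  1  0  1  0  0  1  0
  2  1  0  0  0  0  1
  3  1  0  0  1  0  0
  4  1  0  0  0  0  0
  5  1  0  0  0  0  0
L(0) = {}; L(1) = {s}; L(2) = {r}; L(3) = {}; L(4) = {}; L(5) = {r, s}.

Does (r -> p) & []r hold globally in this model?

Let φ = (r -> p) & []r. Evaluate φ at each world:
  0 (successors {0}): φ is false.
  1 (successors {1, 4}): φ is false.
  2 (successors {0, 5}): φ is false.
  3 (successors {0, 3}): φ is false.
  4 (successors {0}): φ is false.
  5 (successors {0}): φ is false.
Detail at 0 (counterexample):
  At 0: r -> p is true, []r is false, so (r -> p) & []r is false.
    At 0: []r requires r at every successor {0}.
      r fails at 0, so []r is false at 0.

No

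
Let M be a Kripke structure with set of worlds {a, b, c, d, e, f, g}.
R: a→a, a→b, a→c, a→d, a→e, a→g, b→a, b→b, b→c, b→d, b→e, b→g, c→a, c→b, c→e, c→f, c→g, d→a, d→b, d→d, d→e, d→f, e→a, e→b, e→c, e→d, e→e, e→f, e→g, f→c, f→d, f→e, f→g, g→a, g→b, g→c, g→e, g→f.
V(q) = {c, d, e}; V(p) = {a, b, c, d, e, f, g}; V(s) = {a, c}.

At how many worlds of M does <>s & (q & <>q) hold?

3

Let φ = <>s & (q & <>q). Evaluate φ at each world:
  a (successors {a, b, c, d, e, g}): φ is false.
  b (successors {a, b, c, d, e, g}): φ is false.
  c (successors {a, b, e, f, g}): φ is true.
  d (successors {a, b, d, e, f}): φ is true.
  e (successors {a, b, c, d, e, f, g}): φ is true.
  f (successors {c, d, e, g}): φ is false.
  g (successors {a, b, c, e, f}): φ is false.
For instance, at d:
  At d: <>s is true, q & <>q is true, so <>s & (q & <>q) is true.
    At d: <>s requires s at some successor in {a, b, d, e, f}.
      s holds at a, so <>s is true at d.
    At d: q is true, <>q is true, so q & <>q is true.
      At d: <>q requires q at some successor in {a, b, d, e, f}.
        q holds at d, so <>q is true at d.
Satisfying worlds: {c, d, e}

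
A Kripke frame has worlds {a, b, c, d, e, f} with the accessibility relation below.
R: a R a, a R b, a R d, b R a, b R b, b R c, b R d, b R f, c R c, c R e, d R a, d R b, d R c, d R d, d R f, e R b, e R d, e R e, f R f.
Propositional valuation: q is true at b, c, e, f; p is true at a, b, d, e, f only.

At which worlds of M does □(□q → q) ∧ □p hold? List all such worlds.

Let φ = □(□q → q) ∧ □p. Evaluate φ at each world:
  a (successors {a, b, d}): φ is true.
  b (successors {a, b, c, d, f}): φ is false.
  c (successors {c, e}): φ is false.
  d (successors {a, b, c, d, f}): φ is false.
  e (successors {b, d, e}): φ is true.
  f (successors {f}): φ is true.
For instance, at a:
  At a: □(□q → q) is true, □p is true, so □(□q → q) ∧ □p is true.
    At a: □(□q → q) requires □q → q at every successor {a, b, d}.
      At a: □q → q is true.
      At b: □q → q is true.
      At d: □q → q is true.
    So □(□q → q) is true at a.
    At a: □p requires p at every successor {a, b, d}.
      At a: p is true.
      At b: p is true.
      At d: p is true.
    So □p is true at a.
Satisfying worlds: {a, e, f}

a, e, f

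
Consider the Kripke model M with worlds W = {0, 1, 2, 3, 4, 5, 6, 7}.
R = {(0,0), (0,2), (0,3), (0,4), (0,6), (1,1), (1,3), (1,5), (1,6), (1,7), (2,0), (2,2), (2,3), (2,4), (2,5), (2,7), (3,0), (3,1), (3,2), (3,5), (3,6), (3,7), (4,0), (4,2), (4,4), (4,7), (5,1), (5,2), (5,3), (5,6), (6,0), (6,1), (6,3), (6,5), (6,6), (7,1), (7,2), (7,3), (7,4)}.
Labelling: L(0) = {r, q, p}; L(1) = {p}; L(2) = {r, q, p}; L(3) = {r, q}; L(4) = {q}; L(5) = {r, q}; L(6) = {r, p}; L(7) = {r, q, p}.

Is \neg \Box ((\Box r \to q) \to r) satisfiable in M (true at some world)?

Yes

Recall that \Box ψ holds at a world iff ψ holds at every accessible world, and \Diamond ψ holds iff ψ holds at some accessible world.
Let φ = \neg \Box ((\Box r \to q) \to r). Evaluate φ at each world:
  0 (successors {0, 2, 3, 4, 6}): φ is true.
  1 (successors {1, 3, 5, 6, 7}): φ is true.
  2 (successors {0, 2, 3, 4, 5, 7}): φ is true.
  3 (successors {0, 1, 2, 5, 6, 7}): φ is true.
  4 (successors {0, 2, 4, 7}): φ is true.
  5 (successors {1, 2, 3, 6}): φ is true.
  6 (successors {0, 1, 3, 5, 6}): φ is true.
  7 (successors {1, 2, 3, 4}): φ is true.
Detail at 0 (witness):
  At 0: \Box ((\Box r \to q) \to r) is false, so \neg \Box ((\Box r \to q) \to r) is true.
    At 0: \Box ((\Box r \to q) \to r) requires (\Box r \to q) \to r at every successor {0, 2, 3, 4, 6}.
      (\Box r \to q) \to r fails at 4, so \Box ((\Box r \to q) \to r) is false at 0.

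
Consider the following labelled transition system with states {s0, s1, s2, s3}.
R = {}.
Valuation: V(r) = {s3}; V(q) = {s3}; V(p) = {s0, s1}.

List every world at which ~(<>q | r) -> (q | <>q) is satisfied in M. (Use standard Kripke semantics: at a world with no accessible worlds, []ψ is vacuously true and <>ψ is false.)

Recall that <>ψ holds at a world iff ψ holds at some accessible world.
Let φ = ~(<>q | r) -> (q | <>q). Evaluate φ at each world:
  s0 (successors ∅): φ is false.
  s1 (successors ∅): φ is false.
  s2 (successors ∅): φ is false.
  s3 (successors ∅): φ is true.
For instance, at s2:
  At s2: ~(<>q | r) is true, q | <>q is false, so ~(<>q | r) -> (q | <>q) is false.
    At s2: <>q | r is false, so ~(<>q | r) is true.
      At s2: <>q is false, r is false, so <>q | r is false.
    At s2: q is false, <>q is false, so q | <>q is false.
      At s2: no accessible worlds, so <>q is false.
Satisfying worlds: {s3}

s3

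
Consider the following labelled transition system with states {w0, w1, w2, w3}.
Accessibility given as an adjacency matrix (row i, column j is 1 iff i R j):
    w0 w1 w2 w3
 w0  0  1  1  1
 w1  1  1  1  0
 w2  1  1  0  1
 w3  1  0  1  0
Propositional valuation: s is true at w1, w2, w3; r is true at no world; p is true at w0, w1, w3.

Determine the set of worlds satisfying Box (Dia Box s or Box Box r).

Recall that Box ψ holds at a world iff ψ holds at every accessible world, and Dia ψ holds iff ψ holds at some accessible world.
Let φ = Box (Dia Box s or Box Box r). Evaluate φ at each world:
  w0 (successors {w1, w2, w3}): φ is true.
  w1 (successors {w0, w1, w2}): φ is false.
  w2 (successors {w0, w1, w3}): φ is false.
  w3 (successors {w0, w2}): φ is false.
For instance, at w1:
  At w1: Box (Dia Box s or Box Box r) requires Dia Box s or Box Box r at every successor {w0, w1, w2}.
    Dia Box s or Box Box r fails at w0, so Box (Dia Box s or Box Box r) is false at w1.
      At w0: Dia Box s is false, Box Box r is false, so Dia Box s or Box Box r is false.
Satisfying worlds: {w0}

w0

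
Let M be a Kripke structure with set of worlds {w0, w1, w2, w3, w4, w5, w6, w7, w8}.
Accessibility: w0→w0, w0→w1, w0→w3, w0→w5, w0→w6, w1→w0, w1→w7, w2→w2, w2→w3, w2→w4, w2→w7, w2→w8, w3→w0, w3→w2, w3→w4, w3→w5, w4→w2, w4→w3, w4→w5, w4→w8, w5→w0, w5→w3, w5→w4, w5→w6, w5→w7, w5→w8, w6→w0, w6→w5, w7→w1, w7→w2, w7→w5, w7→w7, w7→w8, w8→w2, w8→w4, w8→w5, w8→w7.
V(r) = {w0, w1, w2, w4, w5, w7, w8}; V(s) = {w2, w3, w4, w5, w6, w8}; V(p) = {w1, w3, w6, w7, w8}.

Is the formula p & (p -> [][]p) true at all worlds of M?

No

Let φ = p & (p -> [][]p). Evaluate φ at each world:
  w0 (successors {w0, w1, w3, w5, w6}): φ is false.
  w1 (successors {w0, w7}): φ is false.
  w2 (successors {w2, w3, w4, w7, w8}): φ is false.
  w3 (successors {w0, w2, w4, w5}): φ is false.
  w4 (successors {w2, w3, w5, w8}): φ is false.
  w5 (successors {w0, w3, w4, w6, w7, w8}): φ is false.
  w6 (successors {w0, w5}): φ is false.
  w7 (successors {w1, w2, w5, w7, w8}): φ is false.
  w8 (successors {w2, w4, w5, w7}): φ is false.
Detail at w0 (counterexample):
  At w0: p is false, p -> [][]p is true, so p & (p -> [][]p) is false.
    At w0: p is false, [][]p is false, so p -> [][]p is true.
      At w0: [][]p requires []p at every successor {w0, w1, w3, w5, w6}.
        []p fails at w0, so [][]p is false at w0.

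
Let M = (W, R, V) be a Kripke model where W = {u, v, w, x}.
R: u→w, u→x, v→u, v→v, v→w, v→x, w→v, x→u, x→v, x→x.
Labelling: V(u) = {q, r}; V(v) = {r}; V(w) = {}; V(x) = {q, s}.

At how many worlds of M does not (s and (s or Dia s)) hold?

3

Recall that Dia ψ holds at a world iff ψ holds at some accessible world.
Let φ = not (s and (s or Dia s)). Evaluate φ at each world:
  u (successors {w, x}): φ is true.
  v (successors {u, v, w, x}): φ is true.
  w (successors {v}): φ is true.
  x (successors {u, v, x}): φ is false.
For instance, at x:
  At x: s and (s or Dia s) is true, so not (s and (s or Dia s)) is false.
    At x: s is true, s or Dia s is true, so s and (s or Dia s) is true.
      At x: s is true, Dia s is true, so s or Dia s is true.
Satisfying worlds: {u, v, w}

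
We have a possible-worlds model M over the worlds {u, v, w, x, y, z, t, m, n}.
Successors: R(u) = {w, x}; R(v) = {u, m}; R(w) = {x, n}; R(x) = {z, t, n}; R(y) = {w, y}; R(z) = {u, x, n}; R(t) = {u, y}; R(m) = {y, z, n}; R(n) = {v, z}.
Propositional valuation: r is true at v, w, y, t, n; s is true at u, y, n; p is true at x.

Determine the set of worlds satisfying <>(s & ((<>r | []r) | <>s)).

Let φ = <>(s & ((<>r | []r) | <>s)). Evaluate φ at each world:
  u (successors {w, x}): φ is false.
  v (successors {u, m}): φ is true.
  w (successors {x, n}): φ is true.
  x (successors {z, t, n}): φ is true.
  y (successors {w, y}): φ is true.
  z (successors {u, x, n}): φ is true.
  t (successors {u, y}): φ is true.
  m (successors {y, z, n}): φ is true.
  n (successors {v, z}): φ is false.
For instance, at m:
  At m: <>(s & ((<>r | []r) | <>s)) requires s & ((<>r | []r) | <>s) at some successor in {y, z, n}.
    s & ((<>r | []r) | <>s) holds at y, so <>(s & ((<>r | []r) | <>s)) is true at m.
      At y: s is true, (<>r | []r) | <>s is true, so s & ((<>r | []r) | <>s) is true.
Satisfying worlds: {v, w, x, y, z, t, m}

v, w, x, y, z, t, m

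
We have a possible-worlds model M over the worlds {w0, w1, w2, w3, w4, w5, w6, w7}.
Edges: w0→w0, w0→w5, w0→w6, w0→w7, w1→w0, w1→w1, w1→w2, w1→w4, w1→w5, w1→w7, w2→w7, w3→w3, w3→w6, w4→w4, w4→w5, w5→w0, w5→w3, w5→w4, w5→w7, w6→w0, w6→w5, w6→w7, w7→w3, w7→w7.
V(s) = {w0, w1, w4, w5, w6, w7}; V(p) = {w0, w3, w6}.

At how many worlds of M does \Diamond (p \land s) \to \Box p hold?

Recall that \Box ψ holds at a world iff ψ holds at every accessible world, and \Diamond ψ holds iff ψ holds at some accessible world.
Let φ = \Diamond (p \land s) \to \Box p. Evaluate φ at each world:
  w0 (successors {w0, w5, w6, w7}): φ is false.
  w1 (successors {w0, w1, w2, w4, w5, w7}): φ is false.
  w2 (successors {w7}): φ is true.
  w3 (successors {w3, w6}): φ is true.
  w4 (successors {w4, w5}): φ is true.
  w5 (successors {w0, w3, w4, w7}): φ is false.
  w6 (successors {w0, w5, w7}): φ is false.
  w7 (successors {w3, w7}): φ is true.
For instance, at w4:
  At w4: \Diamond (p \land s) is false, \Box p is false, so \Diamond (p \land s) \to \Box p is true.
    At w4: \Diamond (p \land s) requires p \land s at some successor in {w4, w5}.
      At w4: p \land s is false.
      At w5: p \land s is false.
    So \Diamond (p \land s) is false at w4.
    At w4: \Box p requires p at every successor {w4, w5}.
      p fails at w4, so \Box p is false at w4.
Satisfying worlds: {w2, w3, w4, w7}

4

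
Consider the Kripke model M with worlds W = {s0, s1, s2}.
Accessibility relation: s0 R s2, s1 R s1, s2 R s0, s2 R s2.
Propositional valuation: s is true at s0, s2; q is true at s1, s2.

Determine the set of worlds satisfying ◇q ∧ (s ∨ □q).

s0, s1, s2

Let φ = ◇q ∧ (s ∨ □q). Evaluate φ at each world:
  s0 (successors {s2}): φ is true.
  s1 (successors {s1}): φ is true.
  s2 (successors {s0, s2}): φ is true.
For instance, at s1:
  At s1: ◇q is true, s ∨ □q is true, so ◇q ∧ (s ∨ □q) is true.
    At s1: ◇q requires q at some successor in {s1}.
      q holds at s1, so ◇q is true at s1.
    At s1: s is false, □q is true, so s ∨ □q is true.
      At s1: □q requires q at every successor {s1}.
        At s1: q is true.
      So □q is true at s1.
Satisfying worlds: {s0, s1, s2}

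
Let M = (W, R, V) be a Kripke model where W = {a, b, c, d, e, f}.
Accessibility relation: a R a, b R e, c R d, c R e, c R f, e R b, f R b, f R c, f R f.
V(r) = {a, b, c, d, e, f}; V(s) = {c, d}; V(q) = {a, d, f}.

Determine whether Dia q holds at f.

At f: Dia q requires q at some successor in {b, c, f}.
  q holds at f, so Dia q is true at f.

Yes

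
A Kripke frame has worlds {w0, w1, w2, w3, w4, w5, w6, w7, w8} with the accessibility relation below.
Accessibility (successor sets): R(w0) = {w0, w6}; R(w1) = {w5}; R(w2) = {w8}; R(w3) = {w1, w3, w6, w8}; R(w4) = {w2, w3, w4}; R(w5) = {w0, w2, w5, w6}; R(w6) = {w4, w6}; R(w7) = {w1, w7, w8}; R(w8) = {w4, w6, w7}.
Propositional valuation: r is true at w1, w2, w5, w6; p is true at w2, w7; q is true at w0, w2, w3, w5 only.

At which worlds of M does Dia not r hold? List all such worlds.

Let φ = Dia not r. Evaluate φ at each world:
  w0 (successors {w0, w6}): φ is true.
  w1 (successors {w5}): φ is false.
  w2 (successors {w8}): φ is true.
  w3 (successors {w1, w3, w6, w8}): φ is true.
  w4 (successors {w2, w3, w4}): φ is true.
  w5 (successors {w0, w2, w5, w6}): φ is true.
  w6 (successors {w4, w6}): φ is true.
  w7 (successors {w1, w7, w8}): φ is true.
  w8 (successors {w4, w6, w7}): φ is true.
For instance, at w6:
  At w6: Dia not r requires not r at some successor in {w4, w6}.
    not r holds at w4, so Dia not r is true at w6.
Satisfying worlds: {w0, w2, w3, w4, w5, w6, w7, w8}

w0, w2, w3, w4, w5, w6, w7, w8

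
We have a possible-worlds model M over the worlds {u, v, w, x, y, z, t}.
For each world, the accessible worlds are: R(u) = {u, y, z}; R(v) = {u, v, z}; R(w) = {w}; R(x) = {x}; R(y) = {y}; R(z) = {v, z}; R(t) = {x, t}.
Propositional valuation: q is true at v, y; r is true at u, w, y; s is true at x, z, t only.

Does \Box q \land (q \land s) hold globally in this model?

Let φ = \Box q \land (q \land s). Evaluate φ at each world:
  u (successors {u, y, z}): φ is false.
  v (successors {u, v, z}): φ is false.
  w (successors {w}): φ is false.
  x (successors {x}): φ is false.
  y (successors {y}): φ is false.
  z (successors {v, z}): φ is false.
  t (successors {x, t}): φ is false.
Detail at u (counterexample):
  At u: \Box q is false, q \land s is false, so \Box q \land (q \land s) is false.
    At u: \Box q requires q at every successor {u, y, z}.
      q fails at u, so \Box q is false at u.

No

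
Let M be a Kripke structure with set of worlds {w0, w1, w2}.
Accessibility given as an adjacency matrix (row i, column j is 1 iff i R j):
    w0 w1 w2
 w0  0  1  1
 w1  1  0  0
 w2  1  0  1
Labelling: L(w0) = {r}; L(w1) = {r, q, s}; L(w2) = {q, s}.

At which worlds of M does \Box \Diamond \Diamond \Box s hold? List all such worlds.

w1, w2

Let φ = \Box \Diamond \Diamond \Box s. Evaluate φ at each world:
  w0 (successors {w1, w2}): φ is false.
  w1 (successors {w0}): φ is true.
  w2 (successors {w0, w2}): φ is true.
For instance, at w1:
  At w1: \Box \Diamond \Diamond \Box s requires \Diamond \Diamond \Box s at every successor {w0}.
      At w0: \Diamond \Diamond \Box s requires \Diamond \Box s at some successor in {w1, w2}.
        \Diamond \Box s holds at w1, so \Diamond \Diamond \Box s is true at w0.
  So \Box \Diamond \Diamond \Box s is true at w1.
Satisfying worlds: {w1, w2}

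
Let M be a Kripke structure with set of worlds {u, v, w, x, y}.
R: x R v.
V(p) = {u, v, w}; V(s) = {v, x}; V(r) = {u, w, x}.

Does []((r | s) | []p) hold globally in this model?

Let φ = []((r | s) | []p). Evaluate φ at each world:
  u (successors ∅): φ is true.
  v (successors ∅): φ is true.
  w (successors ∅): φ is true.
  x (successors {v}): φ is true.
  y (successors ∅): φ is true.
For instance, at x:
  At x: []((r | s) | []p) requires (r | s) | []p at every successor {v}.
      At v: r | s is true, []p is true, so (r | s) | []p is true.
  So []((r | s) | []p) is true at x.

Yes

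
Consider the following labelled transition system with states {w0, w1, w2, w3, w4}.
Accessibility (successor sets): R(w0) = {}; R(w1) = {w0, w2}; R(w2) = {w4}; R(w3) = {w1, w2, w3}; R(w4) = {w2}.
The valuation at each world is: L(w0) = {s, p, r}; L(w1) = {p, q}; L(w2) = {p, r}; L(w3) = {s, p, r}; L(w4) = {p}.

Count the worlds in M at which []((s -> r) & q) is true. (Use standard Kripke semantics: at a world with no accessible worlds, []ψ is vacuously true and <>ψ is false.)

1

Let φ = []((s -> r) & q). Evaluate φ at each world:
  w0 (successors ∅): φ is true.
  w1 (successors {w0, w2}): φ is false.
  w2 (successors {w4}): φ is false.
  w3 (successors {w1, w2, w3}): φ is false.
  w4 (successors {w2}): φ is false.
For instance, at w2:
  At w2: []((s -> r) & q) requires (s -> r) & q at every successor {w4}.
    (s -> r) & q fails at w4, so []((s -> r) & q) is false at w2.
Satisfying worlds: {w0}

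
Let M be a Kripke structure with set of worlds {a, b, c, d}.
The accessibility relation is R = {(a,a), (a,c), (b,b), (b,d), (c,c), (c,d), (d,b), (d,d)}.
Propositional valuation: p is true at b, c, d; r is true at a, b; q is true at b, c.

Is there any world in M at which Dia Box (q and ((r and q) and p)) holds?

Let φ = Dia Box (q and ((r and q) and p)). Evaluate φ at each world:
  a (successors {a, c}): φ is false.
  b (successors {b, d}): φ is false.
  c (successors {c, d}): φ is false.
  d (successors {b, d}): φ is false.
For instance, at b:
  At b: Dia Box (q and ((r and q) and p)) requires Box (q and ((r and q) and p)) at some successor in {b, d}.
    At b: Box (q and ((r and q) and p)) is false.
    At d: Box (q and ((r and q) and p)) is false.
  So Dia Box (q and ((r and q) and p)) is false at b.

No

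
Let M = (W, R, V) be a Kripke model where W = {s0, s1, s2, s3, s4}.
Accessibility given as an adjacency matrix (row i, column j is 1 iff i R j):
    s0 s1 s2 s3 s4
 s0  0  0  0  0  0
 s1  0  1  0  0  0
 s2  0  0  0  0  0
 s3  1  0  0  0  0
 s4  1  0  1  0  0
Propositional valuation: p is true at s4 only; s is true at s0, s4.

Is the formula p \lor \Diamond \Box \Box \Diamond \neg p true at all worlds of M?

No

Recall that \Box ψ holds at a world iff ψ holds at every accessible world, and \Diamond ψ holds iff ψ holds at some accessible world.
Let φ = p \lor \Diamond \Box \Box \Diamond \neg p. Evaluate φ at each world:
  s0 (successors ∅): φ is false.
  s1 (successors {s1}): φ is true.
  s2 (successors ∅): φ is false.
  s3 (successors {s0}): φ is true.
  s4 (successors {s0, s2}): φ is true.
Detail at s0 (counterexample):
  At s0: p is false, \Diamond \Box \Box \Diamond \neg p is false, so p \lor \Diamond \Box \Box \Diamond \neg p is false.
    At s0: no accessible worlds, so \Diamond \Box \Box \Diamond \neg p is false.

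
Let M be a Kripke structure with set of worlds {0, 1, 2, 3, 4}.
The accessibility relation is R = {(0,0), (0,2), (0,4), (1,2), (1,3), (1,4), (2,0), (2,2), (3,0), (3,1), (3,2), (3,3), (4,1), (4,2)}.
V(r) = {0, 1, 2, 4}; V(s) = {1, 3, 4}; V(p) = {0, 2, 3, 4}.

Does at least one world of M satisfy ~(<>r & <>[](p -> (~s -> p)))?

No

Recall that []ψ holds at a world iff ψ holds at every accessible world, and <>ψ holds iff ψ holds at some accessible world.
Let φ = ~(<>r & <>[](p -> (~s -> p))). Evaluate φ at each world:
  0 (successors {0, 2, 4}): φ is false.
  1 (successors {2, 3, 4}): φ is false.
  2 (successors {0, 2}): φ is false.
  3 (successors {0, 1, 2, 3}): φ is false.
  4 (successors {1, 2}): φ is false.
For instance, at 3:
  At 3: <>r & <>[](p -> (~s -> p)) is true, so ~(<>r & <>[](p -> (~s -> p))) is false.
    At 3: <>r is true, <>[](p -> (~s -> p)) is true, so <>r & <>[](p -> (~s -> p)) is true.
      At 3: <>r requires r at some successor in {0, 1, 2, 3}.
        r holds at 0, so <>r is true at 3.
      At 3: <>[](p -> (~s -> p)) requires [](p -> (~s -> p)) at some successor in {0, 1, 2, 3}.
        [](p -> (~s -> p)) holds at 0, so <>[](p -> (~s -> p)) is true at 3.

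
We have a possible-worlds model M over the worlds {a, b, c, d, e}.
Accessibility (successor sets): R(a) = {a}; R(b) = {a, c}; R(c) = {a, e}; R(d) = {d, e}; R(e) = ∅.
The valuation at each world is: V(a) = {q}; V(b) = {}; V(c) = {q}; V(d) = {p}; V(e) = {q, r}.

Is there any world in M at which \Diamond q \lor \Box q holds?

Recall that \Box ψ holds at a world iff ψ holds at every accessible world, and \Diamond ψ holds iff ψ holds at some accessible world.
Let φ = \Diamond q \lor \Box q. Evaluate φ at each world:
  a (successors {a}): φ is true.
  b (successors {a, c}): φ is true.
  c (successors {a, e}): φ is true.
  d (successors {d, e}): φ is true.
  e (successors ∅): φ is true.
Detail at a (witness):
  At a: \Diamond q is true, \Box q is true, so \Diamond q \lor \Box q is true.
    At a: \Diamond q requires q at some successor in {a}.
      q holds at a, so \Diamond q is true at a.
    At a: \Box q requires q at every successor {a}.
      At a: q is true.
    So \Box q is true at a.

Yes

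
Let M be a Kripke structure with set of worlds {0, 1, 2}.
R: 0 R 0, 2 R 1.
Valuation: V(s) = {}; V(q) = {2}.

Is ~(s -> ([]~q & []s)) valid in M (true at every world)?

Let φ = ~(s -> ([]~q & []s)). Evaluate φ at each world:
  0 (successors {0}): φ is false.
  1 (successors ∅): φ is false.
  2 (successors {1}): φ is false.
Detail at 0 (counterexample):
  At 0: s -> ([]~q & []s) is true, so ~(s -> ([]~q & []s)) is false.
    At 0: s is false, []~q & []s is false, so s -> ([]~q & []s) is true.
      At 0: []~q is true, []s is false, so []~q & []s is false.

No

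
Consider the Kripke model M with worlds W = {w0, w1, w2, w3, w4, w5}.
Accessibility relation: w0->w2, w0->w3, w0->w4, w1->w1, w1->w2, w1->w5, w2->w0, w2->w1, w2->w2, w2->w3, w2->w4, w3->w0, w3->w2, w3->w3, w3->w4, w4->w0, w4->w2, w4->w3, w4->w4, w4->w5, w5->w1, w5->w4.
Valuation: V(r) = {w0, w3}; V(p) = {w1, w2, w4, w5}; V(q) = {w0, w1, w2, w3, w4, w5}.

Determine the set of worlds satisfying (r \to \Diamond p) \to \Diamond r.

Let φ = (r \to \Diamond p) \to \Diamond r. Evaluate φ at each world:
  w0 (successors {w2, w3, w4}): φ is true.
  w1 (successors {w1, w2, w5}): φ is false.
  w2 (successors {w0, w1, w2, w3, w4}): φ is true.
  w3 (successors {w0, w2, w3, w4}): φ is true.
  w4 (successors {w0, w2, w3, w4, w5}): φ is true.
  w5 (successors {w1, w4}): φ is false.
For instance, at w0:
  At w0: r \to \Diamond p is true, \Diamond r is true, so (r \to \Diamond p) \to \Diamond r is true.
    At w0: r is true, \Diamond p is true, so r \to \Diamond p is true.
      At w0: \Diamond p requires p at some successor in {w2, w3, w4}.
        p holds at w2, so \Diamond p is true at w0.
    At w0: \Diamond r requires r at some successor in {w2, w3, w4}.
      r holds at w3, so \Diamond r is true at w0.
Satisfying worlds: {w0, w2, w3, w4}

w0, w2, w3, w4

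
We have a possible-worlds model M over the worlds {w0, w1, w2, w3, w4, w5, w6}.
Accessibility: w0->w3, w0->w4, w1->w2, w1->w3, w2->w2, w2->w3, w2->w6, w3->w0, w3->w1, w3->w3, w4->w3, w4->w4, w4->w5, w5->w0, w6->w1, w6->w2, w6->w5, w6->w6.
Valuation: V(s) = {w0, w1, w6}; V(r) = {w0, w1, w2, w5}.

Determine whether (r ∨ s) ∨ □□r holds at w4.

Recall that □ψ holds at a world iff ψ holds at every accessible world, and ◇ψ holds iff ψ holds at some accessible world.
At w4: r ∨ s is false, □□r is false, so (r ∨ s) ∨ □□r is false.
  At w4: □□r requires □r at every successor {w3, w4, w5}.
    □r fails at w3, so □□r is false at w4.
      At w3: □r requires r at every successor {w0, w1, w3}.
        r fails at w3, so □r is false at w3.

No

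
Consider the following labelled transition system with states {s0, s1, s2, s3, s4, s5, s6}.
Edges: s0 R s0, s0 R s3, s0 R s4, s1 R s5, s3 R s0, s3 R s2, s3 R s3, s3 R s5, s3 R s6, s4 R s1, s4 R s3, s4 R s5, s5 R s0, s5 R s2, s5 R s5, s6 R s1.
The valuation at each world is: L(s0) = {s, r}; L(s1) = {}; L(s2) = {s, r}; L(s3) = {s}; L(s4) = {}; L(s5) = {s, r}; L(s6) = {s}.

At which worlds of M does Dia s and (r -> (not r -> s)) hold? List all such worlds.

Let φ = Dia s and (r -> (not r -> s)). Evaluate φ at each world:
  s0 (successors {s0, s3, s4}): φ is true.
  s1 (successors {s5}): φ is true.
  s2 (successors ∅): φ is false.
  s3 (successors {s0, s2, s3, s5, s6}): φ is true.
  s4 (successors {s1, s3, s5}): φ is true.
  s5 (successors {s0, s2, s5}): φ is true.
  s6 (successors {s1}): φ is false.
For instance, at s6:
  At s6: Dia s is false, r -> (not r -> s) is true, so Dia s and (r -> (not r -> s)) is false.
    At s6: Dia s requires s at some successor in {s1}.
      At s1: s is false.
    So Dia s is false at s6.
Satisfying worlds: {s0, s1, s3, s4, s5}

s0, s1, s3, s4, s5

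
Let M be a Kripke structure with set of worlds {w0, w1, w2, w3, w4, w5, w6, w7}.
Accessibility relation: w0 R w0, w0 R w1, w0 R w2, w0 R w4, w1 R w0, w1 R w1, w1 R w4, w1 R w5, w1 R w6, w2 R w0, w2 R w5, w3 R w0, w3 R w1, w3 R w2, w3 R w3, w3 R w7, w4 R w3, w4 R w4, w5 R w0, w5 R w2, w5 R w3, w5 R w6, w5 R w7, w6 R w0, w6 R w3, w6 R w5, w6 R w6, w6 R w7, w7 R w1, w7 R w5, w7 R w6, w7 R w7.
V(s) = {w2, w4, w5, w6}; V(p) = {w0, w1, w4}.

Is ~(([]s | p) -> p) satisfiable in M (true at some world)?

No

Let φ = ~(([]s | p) -> p). Evaluate φ at each world:
  w0 (successors {w0, w1, w2, w4}): φ is false.
  w1 (successors {w0, w1, w4, w5, w6}): φ is false.
  w2 (successors {w0, w5}): φ is false.
  w3 (successors {w0, w1, w2, w3, w7}): φ is false.
  w4 (successors {w3, w4}): φ is false.
  w5 (successors {w0, w2, w3, w6, w7}): φ is false.
  w6 (successors {w0, w3, w5, w6, w7}): φ is false.
  w7 (successors {w1, w5, w6, w7}): φ is false.
For instance, at w2:
  At w2: ([]s | p) -> p is true, so ~(([]s | p) -> p) is false.
    At w2: []s | p is false, p is false, so ([]s | p) -> p is true.
      At w2: []s is false, p is false, so []s | p is false.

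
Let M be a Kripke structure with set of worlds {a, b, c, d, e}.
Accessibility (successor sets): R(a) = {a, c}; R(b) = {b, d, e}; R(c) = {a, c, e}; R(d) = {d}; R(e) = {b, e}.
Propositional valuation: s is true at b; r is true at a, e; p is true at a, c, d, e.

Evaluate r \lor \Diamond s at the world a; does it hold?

Yes

At a: r is true, \Diamond s is false, so r \lor \Diamond s is true.
  At a: \Diamond s requires s at some successor in {a, c}.
    At a: s is false.
    At c: s is false.
  So \Diamond s is false at a.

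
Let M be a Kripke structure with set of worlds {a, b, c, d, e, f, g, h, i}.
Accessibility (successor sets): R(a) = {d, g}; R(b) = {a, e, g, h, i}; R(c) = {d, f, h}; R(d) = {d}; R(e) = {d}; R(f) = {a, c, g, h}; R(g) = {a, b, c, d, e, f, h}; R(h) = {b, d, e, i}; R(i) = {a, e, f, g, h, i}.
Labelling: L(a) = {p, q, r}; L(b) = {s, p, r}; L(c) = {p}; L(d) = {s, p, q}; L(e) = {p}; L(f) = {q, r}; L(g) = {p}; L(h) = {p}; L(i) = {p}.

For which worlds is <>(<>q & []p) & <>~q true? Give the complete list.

Let φ = <>(<>q & []p) & <>~q. Evaluate φ at each world:
  a (successors {d, g}): φ is true.
  b (successors {a, e, g, h, i}): φ is true.
  c (successors {d, f, h}): φ is true.
  d (successors {d}): φ is false.
  e (successors {d}): φ is false.
  f (successors {a, c, g, h}): φ is true.
  g (successors {a, b, c, d, e, f, h}): φ is true.
  h (successors {b, d, e, i}): φ is true.
  i (successors {a, e, f, g, h, i}): φ is true.
For instance, at i:
  At i: <>(<>q & []p) is true, <>~q is true, so <>(<>q & []p) & <>~q is true.
    At i: <>(<>q & []p) requires <>q & []p at some successor in {a, e, f, g, h, i}.
      <>q & []p holds at a, so <>(<>q & []p) is true at i.
    At i: <>~q requires ~q at some successor in {a, e, f, g, h, i}.
      ~q holds at e, so <>~q is true at i.
Satisfying worlds: {a, b, c, f, g, h, i}

a, b, c, f, g, h, i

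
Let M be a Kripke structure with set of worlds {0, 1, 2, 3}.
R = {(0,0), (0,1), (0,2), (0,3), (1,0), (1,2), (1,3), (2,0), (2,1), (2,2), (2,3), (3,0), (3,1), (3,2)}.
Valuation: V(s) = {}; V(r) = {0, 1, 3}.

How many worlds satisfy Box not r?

0

Let φ = Box not r. Evaluate φ at each world:
  0 (successors {0, 1, 2, 3}): φ is false.
  1 (successors {0, 2, 3}): φ is false.
  2 (successors {0, 1, 2, 3}): φ is false.
  3 (successors {0, 1, 2}): φ is false.
For instance, at 1:
  At 1: Box not r requires not r at every successor {0, 2, 3}.
    not r fails at 0, so Box not r is false at 1.
Satisfying worlds: none.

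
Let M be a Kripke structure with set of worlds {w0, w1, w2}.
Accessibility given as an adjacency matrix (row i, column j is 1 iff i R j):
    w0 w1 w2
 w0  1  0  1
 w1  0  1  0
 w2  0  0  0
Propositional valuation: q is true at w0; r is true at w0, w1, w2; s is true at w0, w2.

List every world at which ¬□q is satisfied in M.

w0, w1

Recall that □ψ holds at a world iff ψ holds at every accessible world, and ◇ψ holds iff ψ holds at some accessible world.
Let φ = ¬□q. Evaluate φ at each world:
  w0 (successors {w0, w2}): φ is true.
  w1 (successors {w1}): φ is true.
  w2 (successors ∅): φ is false.
For instance, at w1:
  At w1: □q is false, so ¬□q is true.
    At w1: □q requires q at every successor {w1}.
      q fails at w1, so □q is false at w1.
Satisfying worlds: {w0, w1}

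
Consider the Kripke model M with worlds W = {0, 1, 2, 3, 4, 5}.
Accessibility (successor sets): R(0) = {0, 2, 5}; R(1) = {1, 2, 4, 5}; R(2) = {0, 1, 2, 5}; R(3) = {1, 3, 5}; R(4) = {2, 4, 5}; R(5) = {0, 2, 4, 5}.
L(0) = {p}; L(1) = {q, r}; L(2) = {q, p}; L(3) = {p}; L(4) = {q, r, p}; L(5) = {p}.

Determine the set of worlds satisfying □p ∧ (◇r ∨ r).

4, 5

Recall that □ψ holds at a world iff ψ holds at every accessible world, and ◇ψ holds iff ψ holds at some accessible world.
Let φ = □p ∧ (◇r ∨ r). Evaluate φ at each world:
  0 (successors {0, 2, 5}): φ is false.
  1 (successors {1, 2, 4, 5}): φ is false.
  2 (successors {0, 1, 2, 5}): φ is false.
  3 (successors {1, 3, 5}): φ is false.
  4 (successors {2, 4, 5}): φ is true.
  5 (successors {0, 2, 4, 5}): φ is true.
For instance, at 3:
  At 3: □p is false, ◇r ∨ r is true, so □p ∧ (◇r ∨ r) is false.
    At 3: □p requires p at every successor {1, 3, 5}.
      p fails at 1, so □p is false at 3.
    At 3: ◇r is true, r is false, so ◇r ∨ r is true.
      At 3: ◇r requires r at some successor in {1, 3, 5}.
        r holds at 1, so ◇r is true at 3.
Satisfying worlds: {4, 5}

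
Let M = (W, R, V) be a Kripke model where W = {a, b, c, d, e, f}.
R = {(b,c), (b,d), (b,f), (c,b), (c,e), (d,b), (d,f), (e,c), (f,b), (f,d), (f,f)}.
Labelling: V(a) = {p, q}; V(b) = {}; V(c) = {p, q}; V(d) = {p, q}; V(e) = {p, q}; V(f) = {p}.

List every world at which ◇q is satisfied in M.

b, c, e, f

Recall that ◇ψ holds at a world iff ψ holds at some accessible world.
Let φ = ◇q. Evaluate φ at each world:
  a (successors ∅): φ is false.
  b (successors {c, d, f}): φ is true.
  c (successors {b, e}): φ is true.
  d (successors {b, f}): φ is false.
  e (successors {c}): φ is true.
  f (successors {b, d, f}): φ is true.
For instance, at e:
  At e: ◇q requires q at some successor in {c}.
    q holds at c, so ◇q is true at e.
Satisfying worlds: {b, c, e, f}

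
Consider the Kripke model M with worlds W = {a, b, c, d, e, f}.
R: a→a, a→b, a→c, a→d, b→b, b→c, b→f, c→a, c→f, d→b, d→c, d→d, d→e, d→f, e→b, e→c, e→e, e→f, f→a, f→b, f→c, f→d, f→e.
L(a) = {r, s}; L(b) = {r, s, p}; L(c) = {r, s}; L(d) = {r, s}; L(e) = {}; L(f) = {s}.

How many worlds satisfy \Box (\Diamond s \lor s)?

6

Let φ = \Box (\Diamond s \lor s). Evaluate φ at each world:
  a (successors {a, b, c, d}): φ is true.
  b (successors {b, c, f}): φ is true.
  c (successors {a, f}): φ is true.
  d (successors {b, c, d, e, f}): φ is true.
  e (successors {b, c, e, f}): φ is true.
  f (successors {a, b, c, d, e}): φ is true.
For instance, at f:
  At f: \Box (\Diamond s \lor s) requires \Diamond s \lor s at every successor {a, b, c, d, e}.
    At a: \Diamond s \lor s is true.
    At b: \Diamond s \lor s is true.
    At c: \Diamond s \lor s is true.
    At d: \Diamond s \lor s is true.
    At e: \Diamond s \lor s is true.
  So \Box (\Diamond s \lor s) is true at f.
Satisfying worlds: {a, b, c, d, e, f}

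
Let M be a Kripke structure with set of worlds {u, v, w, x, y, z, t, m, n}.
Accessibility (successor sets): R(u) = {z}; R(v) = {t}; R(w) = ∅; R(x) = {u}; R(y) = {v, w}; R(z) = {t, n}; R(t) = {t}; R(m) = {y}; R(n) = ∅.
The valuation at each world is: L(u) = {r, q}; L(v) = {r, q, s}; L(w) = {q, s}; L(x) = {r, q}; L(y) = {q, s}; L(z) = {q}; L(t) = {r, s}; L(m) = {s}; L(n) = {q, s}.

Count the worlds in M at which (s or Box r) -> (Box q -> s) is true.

8

Let φ = (s or Box r) -> (Box q -> s). Evaluate φ at each world:
  u (successors {z}): φ is true.
  v (successors {t}): φ is true.
  w (successors ∅): φ is true.
  x (successors {u}): φ is false.
  y (successors {v, w}): φ is true.
  z (successors {t, n}): φ is true.
  t (successors {t}): φ is true.
  m (successors {y}): φ is true.
  n (successors ∅): φ is true.
For instance, at z:
  At z: s or Box r is false, Box q -> s is true, so (s or Box r) -> (Box q -> s) is true.
    At z: s is false, Box r is false, so s or Box r is false.
      At z: Box r requires r at every successor {t, n}.
        r fails at n, so Box r is false at z.
    At z: Box q is false, s is false, so Box q -> s is true.
      At z: Box q requires q at every successor {t, n}.
        q fails at t, so Box q is false at z.
Satisfying worlds: {u, v, w, y, z, t, m, n}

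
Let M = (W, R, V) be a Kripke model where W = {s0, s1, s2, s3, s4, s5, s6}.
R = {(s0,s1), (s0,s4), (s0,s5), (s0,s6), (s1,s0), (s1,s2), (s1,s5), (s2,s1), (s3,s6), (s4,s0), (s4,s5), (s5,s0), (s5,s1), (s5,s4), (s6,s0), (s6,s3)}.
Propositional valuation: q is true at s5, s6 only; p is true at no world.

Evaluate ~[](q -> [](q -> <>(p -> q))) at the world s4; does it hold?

At s4: [](q -> [](q -> <>(p -> q))) is true, so ~[](q -> [](q -> <>(p -> q))) is false.
  At s4: [](q -> [](q -> <>(p -> q))) requires q -> [](q -> <>(p -> q)) at every successor {s0, s5}.
      At s0: q is false, [](q -> <>(p -> q)) is true, so q -> [](q -> <>(p -> q)) is true.
      At s5: q is true, [](q -> <>(p -> q)) is true, so q -> [](q -> <>(p -> q)) is true.
  So [](q -> [](q -> <>(p -> q))) is true at s4.

No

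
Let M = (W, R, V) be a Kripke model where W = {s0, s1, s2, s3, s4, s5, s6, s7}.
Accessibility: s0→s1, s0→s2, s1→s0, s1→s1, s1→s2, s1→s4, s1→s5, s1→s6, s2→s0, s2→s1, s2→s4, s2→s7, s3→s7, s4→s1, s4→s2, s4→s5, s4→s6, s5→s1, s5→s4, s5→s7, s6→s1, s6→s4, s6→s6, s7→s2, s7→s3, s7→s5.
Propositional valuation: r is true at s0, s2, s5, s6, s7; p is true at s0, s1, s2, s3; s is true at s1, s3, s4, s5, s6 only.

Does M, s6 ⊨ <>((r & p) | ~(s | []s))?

No

At s6: <>((r & p) | ~(s | []s)) requires (r & p) | ~(s | []s) at some successor in {s1, s4, s6}.
  At s1: (r & p) | ~(s | []s) is false.
  At s4: (r & p) | ~(s | []s) is false.
  At s6: (r & p) | ~(s | []s) is false.
So <>((r & p) | ~(s | []s)) is false at s6.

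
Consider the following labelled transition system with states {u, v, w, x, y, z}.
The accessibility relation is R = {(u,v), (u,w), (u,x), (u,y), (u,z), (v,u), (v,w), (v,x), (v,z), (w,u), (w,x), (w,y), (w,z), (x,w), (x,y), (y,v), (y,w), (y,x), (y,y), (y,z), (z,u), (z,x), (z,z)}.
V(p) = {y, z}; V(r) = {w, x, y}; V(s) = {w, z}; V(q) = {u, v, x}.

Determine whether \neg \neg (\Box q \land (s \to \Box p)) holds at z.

No

Recall that \Box ψ holds at a world iff ψ holds at every accessible world, and \Diamond ψ holds iff ψ holds at some accessible world.
At z: \neg (\Box q \land (s \to \Box p)) is true, so \neg \neg (\Box q \land (s \to \Box p)) is false.
  At z: \Box q \land (s \to \Box p) is false, so \neg (\Box q \land (s \to \Box p)) is true.
    At z: \Box q is false, s \to \Box p is false, so \Box q \land (s \to \Box p) is false.
      At z: \Box q requires q at every successor {u, x, z}.
        q fails at z, so \Box q is false at z.
      At z: s is true, \Box p is false, so s \to \Box p is false.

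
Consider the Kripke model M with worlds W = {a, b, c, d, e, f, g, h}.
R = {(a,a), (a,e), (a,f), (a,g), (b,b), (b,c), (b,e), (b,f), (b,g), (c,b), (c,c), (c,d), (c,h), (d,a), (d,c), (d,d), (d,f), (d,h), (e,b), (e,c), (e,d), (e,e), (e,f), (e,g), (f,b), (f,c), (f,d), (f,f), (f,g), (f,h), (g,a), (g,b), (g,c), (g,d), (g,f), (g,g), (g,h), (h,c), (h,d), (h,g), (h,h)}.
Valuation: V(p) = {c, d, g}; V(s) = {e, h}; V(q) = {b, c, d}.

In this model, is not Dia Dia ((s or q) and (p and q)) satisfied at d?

No

Recall that Dia ψ holds at a world iff ψ holds at some accessible world.
At d: Dia Dia ((s or q) and (p and q)) is true, so not Dia Dia ((s or q) and (p and q)) is false.
  At d: Dia Dia ((s or q) and (p and q)) requires Dia ((s or q) and (p and q)) at some successor in {a, c, d, f, h}.
    Dia ((s or q) and (p and q)) holds at c, so Dia Dia ((s or q) and (p and q)) is true at d.
      At c: Dia ((s or q) and (p and q)) requires (s or q) and (p and q) at some successor in {b, c, d, h}.
        (s or q) and (p and q) holds at c, so Dia ((s or q) and (p and q)) is true at c.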